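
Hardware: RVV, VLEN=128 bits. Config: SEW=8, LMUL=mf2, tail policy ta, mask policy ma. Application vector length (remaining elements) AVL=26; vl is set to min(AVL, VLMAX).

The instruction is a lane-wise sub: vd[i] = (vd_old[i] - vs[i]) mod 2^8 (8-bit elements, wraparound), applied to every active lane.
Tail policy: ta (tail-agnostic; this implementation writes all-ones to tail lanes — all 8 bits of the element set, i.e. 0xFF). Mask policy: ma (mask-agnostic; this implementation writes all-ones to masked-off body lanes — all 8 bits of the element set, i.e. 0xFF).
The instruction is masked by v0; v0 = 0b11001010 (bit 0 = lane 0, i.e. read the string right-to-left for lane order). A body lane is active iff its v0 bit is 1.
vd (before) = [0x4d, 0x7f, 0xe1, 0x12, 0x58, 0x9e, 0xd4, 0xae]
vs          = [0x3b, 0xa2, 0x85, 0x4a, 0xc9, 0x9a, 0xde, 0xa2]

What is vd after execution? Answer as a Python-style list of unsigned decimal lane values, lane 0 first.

vd = [255, 221, 255, 200, 255, 255, 246, 12]

lanes per group: 128·1/2/8 = 8
AVL=26 > VLMAX=8, so vl = 8
vd[0] mask-off/ones -> 0xff
vd[1] sub(0x7f,0xa2) -> 0xdd
vd[2] mask-off/ones -> 0xff
vd[3] sub(0x12,0x4a) -> 0xc8
vd[4] mask-off/ones -> 0xff
vd[5] mask-off/ones -> 0xff
vd[6] sub(0xd4,0xde) -> 0xf6
vd[7] sub(0xae,0xa2) -> 0x0c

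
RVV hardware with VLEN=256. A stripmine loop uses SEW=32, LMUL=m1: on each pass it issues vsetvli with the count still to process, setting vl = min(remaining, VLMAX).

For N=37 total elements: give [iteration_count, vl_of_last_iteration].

lanes per group: 256·1/32 = 8
37 elements at 8/iter → 5 passes, remainder 5 on the last

[iterations, last_vl] = [5, 5]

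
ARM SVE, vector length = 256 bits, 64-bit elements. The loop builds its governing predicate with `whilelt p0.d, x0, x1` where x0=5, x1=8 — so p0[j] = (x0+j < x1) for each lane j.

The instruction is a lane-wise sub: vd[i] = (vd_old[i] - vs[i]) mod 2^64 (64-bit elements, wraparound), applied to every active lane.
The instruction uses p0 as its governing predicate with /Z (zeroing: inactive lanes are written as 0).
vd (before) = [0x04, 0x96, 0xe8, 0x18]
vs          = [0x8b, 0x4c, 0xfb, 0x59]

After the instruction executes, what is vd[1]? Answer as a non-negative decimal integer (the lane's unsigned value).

lane count: 256 div 64 = 4
p0[j] = (5+j < 8); true for j=0..2 → 3 lanes set
vd[0] sub(0x04,0x8b) -> 0xffffffffffffff79
vd[1] sub(0x96,0x4c) -> 0x4a
vd[2] sub(0xe8,0xfb) -> 0xffffffffffffffed
vd[3] tail/zero -> 0x00

vd[1] = 74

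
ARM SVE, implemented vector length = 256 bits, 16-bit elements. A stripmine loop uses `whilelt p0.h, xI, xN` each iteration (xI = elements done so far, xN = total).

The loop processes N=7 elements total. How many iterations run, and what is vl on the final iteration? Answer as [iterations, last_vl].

lane count: 256 div 16 = 16
N=7: ⌈7/16⌉ = 1 iters; last vl = 7 − 0×16 = 7

[iterations, last_vl] = [1, 7]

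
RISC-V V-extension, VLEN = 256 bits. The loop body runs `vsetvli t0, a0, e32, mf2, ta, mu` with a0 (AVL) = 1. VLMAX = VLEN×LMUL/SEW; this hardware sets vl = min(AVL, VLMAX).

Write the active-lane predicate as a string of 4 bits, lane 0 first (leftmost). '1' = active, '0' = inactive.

predicate = 1000

lanes per group: 256·1/2/32 = 4
vl = min(AVL, VLMAX) = min(1, 4) = 1
bits (lane 0 leftmost): 1000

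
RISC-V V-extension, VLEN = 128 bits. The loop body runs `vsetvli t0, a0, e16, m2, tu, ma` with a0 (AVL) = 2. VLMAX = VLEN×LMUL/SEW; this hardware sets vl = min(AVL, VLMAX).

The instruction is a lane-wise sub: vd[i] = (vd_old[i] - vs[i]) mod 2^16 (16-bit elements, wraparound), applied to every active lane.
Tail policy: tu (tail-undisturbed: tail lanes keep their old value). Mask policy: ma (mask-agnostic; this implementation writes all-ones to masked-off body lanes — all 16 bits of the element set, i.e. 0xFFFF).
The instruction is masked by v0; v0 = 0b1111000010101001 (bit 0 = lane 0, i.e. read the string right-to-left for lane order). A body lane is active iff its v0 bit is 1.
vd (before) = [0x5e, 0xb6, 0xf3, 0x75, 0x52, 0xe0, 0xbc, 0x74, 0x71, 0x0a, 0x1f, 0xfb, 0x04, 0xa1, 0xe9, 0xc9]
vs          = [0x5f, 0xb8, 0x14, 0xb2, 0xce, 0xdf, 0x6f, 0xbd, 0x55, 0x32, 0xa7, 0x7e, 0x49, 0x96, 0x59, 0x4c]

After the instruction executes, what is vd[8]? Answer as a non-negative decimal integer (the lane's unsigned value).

VLMAX = VLEN×LMUL/SEW = 128×2/16 = 16
vl = min(AVL, VLMAX) = min(2, 16) = 2
lane  0: sub(0x5e,0x5f) ⇒ 0xffff
lane  1: mask-off/ones ⇒ 0xffff
lane  2: tail/keep ⇒ 0xf3
lane  3: tail/keep ⇒ 0x75
lane  4: tail/keep ⇒ 0x52
lane  5: tail/keep ⇒ 0xe0
lane  6: tail/keep ⇒ 0xbc
lane  7: tail/keep ⇒ 0x74
lane  8: tail/keep ⇒ 0x71
lane  9: tail/keep ⇒ 0x0a
lane 10: tail/keep ⇒ 0x1f
lane 11: tail/keep ⇒ 0xfb
lane 12: tail/keep ⇒ 0x04
lane 13: tail/keep ⇒ 0xa1
lane 14: tail/keep ⇒ 0xe9
lane 15: tail/keep ⇒ 0xc9

vd[8] = 113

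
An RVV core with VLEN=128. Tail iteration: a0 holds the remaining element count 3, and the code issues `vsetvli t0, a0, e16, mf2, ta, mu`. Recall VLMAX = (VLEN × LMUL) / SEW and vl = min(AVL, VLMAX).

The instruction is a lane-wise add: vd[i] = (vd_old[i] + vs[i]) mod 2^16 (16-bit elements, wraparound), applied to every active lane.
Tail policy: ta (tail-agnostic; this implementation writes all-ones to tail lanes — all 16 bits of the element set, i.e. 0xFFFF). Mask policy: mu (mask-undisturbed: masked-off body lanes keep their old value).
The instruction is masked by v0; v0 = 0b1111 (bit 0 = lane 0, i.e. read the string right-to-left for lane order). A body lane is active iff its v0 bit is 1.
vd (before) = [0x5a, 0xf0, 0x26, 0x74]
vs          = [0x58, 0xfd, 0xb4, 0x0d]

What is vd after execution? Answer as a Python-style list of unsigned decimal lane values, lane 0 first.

vd = [178, 493, 218, 65535]

lanes per group: 128·1/2/16 = 4
vl = min(AVL, VLMAX) = min(3, 4) = 3
lane  0: add(0x5a,0x58) ⇒ 0xb2
lane  1: add(0xf0,0xfd) ⇒ 0x1ed
lane  2: add(0x26,0xb4) ⇒ 0xda
lane  3: tail/ones ⇒ 0xffff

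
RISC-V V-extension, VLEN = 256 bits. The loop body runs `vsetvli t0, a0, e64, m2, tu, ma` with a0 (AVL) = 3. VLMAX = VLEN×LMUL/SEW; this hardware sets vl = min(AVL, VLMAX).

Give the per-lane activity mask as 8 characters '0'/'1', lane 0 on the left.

predicate = 11100000

lanes per group: 256·2/64 = 8
AVL=3 ≤ VLMAX=8, so vl = 3
bits (lane 0 leftmost): 11100000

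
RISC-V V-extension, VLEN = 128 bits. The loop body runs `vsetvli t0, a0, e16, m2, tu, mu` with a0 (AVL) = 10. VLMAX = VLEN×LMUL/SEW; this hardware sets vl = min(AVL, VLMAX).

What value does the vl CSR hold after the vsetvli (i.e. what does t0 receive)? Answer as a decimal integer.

VLMAX = (128 × 2) / 16 = 16 lanes
AVL=10 ≤ VLMAX=16, so vl = 10

vl = 10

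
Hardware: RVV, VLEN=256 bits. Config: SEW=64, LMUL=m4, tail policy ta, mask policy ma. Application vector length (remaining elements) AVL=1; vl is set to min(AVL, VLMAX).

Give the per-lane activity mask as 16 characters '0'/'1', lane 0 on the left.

VLMAX = VLEN×LMUL/SEW = 256×4/64 = 16
vl ← min(1, 16) = 1
bits (lane 0 leftmost): 1000000000000000

predicate = 1000000000000000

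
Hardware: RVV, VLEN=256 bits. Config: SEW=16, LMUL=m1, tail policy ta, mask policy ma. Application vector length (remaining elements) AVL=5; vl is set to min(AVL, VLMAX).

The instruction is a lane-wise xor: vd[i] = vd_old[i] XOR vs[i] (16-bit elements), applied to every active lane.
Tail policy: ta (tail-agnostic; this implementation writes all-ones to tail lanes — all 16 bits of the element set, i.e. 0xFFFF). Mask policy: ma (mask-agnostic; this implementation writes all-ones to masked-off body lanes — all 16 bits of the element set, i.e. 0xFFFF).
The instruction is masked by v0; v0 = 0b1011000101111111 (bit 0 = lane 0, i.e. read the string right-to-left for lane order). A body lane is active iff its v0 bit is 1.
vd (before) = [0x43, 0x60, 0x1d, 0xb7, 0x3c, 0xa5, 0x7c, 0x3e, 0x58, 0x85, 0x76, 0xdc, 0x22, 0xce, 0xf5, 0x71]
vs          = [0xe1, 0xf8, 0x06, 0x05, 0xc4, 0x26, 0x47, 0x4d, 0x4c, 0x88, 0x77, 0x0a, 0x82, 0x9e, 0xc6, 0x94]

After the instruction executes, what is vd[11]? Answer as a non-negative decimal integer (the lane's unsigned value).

VLMAX = VLEN×LMUL/SEW = 256×1/16 = 16
vl ← min(5, 16) = 5
vd[0] xor(0x43,0xe1) -> 0xa2
vd[1] xor(0x60,0xf8) -> 0x98
vd[2] xor(0x1d,0x06) -> 0x1b
vd[3] xor(0xb7,0x05) -> 0xb2
vd[4] xor(0x3c,0xc4) -> 0xf8
vd[5] tail/ones -> 0xffff
vd[6] tail/ones -> 0xffff
vd[7] tail/ones -> 0xffff
vd[8] tail/ones -> 0xffff
vd[9] tail/ones -> 0xffff
vd[10] tail/ones -> 0xffff
vd[11] tail/ones -> 0xffff
vd[12] tail/ones -> 0xffff
vd[13] tail/ones -> 0xffff
vd[14] tail/ones -> 0xffff
vd[15] tail/ones -> 0xffff

vd[11] = 65535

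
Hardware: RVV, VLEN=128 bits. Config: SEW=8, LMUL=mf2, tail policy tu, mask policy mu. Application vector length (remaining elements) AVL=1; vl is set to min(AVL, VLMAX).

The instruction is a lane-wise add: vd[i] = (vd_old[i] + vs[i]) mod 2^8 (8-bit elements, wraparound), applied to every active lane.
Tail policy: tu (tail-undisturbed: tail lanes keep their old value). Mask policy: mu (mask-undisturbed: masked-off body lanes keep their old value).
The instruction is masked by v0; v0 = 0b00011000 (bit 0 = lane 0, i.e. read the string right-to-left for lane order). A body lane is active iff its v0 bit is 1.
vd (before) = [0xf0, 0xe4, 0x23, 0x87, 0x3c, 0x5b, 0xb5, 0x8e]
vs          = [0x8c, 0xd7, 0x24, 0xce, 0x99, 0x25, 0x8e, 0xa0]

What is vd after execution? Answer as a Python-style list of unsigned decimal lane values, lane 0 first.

VLMAX = (128 × 1/2) / 8 = 8 lanes
AVL=1 ≤ VLMAX=8, so vl = 1
vd[0] mask-off/keep -> 0xf0
vd[1] tail/keep -> 0xe4
vd[2] tail/keep -> 0x23
vd[3] tail/keep -> 0x87
vd[4] tail/keep -> 0x3c
vd[5] tail/keep -> 0x5b
vd[6] tail/keep -> 0xb5
vd[7] tail/keep -> 0x8e

vd = [240, 228, 35, 135, 60, 91, 181, 142]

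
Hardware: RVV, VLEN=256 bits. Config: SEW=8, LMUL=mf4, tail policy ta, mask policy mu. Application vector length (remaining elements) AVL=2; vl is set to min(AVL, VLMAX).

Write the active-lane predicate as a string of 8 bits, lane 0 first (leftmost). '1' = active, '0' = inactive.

lanes per group: 256·1/4/8 = 8
vl ← min(2, 8) = 2
bits (lane 0 leftmost): 11000000

predicate = 11000000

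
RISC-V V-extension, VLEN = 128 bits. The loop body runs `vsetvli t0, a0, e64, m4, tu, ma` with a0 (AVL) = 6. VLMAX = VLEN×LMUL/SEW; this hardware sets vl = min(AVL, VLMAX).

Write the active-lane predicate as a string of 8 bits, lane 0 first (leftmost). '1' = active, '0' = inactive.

predicate = 11111100

lanes per group: 128·4/64 = 8
AVL=6 ≤ VLMAX=8, so vl = 6
bits (lane 0 leftmost): 11111100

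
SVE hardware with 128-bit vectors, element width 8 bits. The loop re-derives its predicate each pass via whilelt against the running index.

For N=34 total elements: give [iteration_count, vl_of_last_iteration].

[iterations, last_vl] = [3, 2]

lane count: 128 div 8 = 16
34 elements at 16/iter → 3 passes, remainder 2 on the last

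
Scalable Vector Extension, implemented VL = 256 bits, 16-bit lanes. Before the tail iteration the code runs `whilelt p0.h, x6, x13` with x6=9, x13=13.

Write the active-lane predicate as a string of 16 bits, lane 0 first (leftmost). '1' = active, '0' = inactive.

lane count: 256 div 16 = 16
whilelt: lane j active iff 9+j < 13 → j < 4 → 4 active
bits (lane 0 leftmost): 1111000000000000

predicate = 1111000000000000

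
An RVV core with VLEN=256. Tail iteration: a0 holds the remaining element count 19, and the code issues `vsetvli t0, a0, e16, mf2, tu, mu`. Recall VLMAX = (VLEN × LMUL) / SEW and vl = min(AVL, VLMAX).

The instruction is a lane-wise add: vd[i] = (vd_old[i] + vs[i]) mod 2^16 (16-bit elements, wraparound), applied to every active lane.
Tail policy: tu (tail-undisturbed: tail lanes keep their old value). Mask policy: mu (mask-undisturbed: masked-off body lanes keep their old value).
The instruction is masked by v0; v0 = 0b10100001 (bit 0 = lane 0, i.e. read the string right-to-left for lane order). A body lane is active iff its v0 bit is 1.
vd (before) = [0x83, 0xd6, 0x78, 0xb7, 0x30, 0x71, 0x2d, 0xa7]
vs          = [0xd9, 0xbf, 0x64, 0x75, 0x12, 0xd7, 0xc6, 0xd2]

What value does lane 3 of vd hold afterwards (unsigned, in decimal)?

vd[3] = 183

VLMAX = (256 × 1/2) / 16 = 8 lanes
AVL=19 > VLMAX=8, so vl = 8
[0] add(0x83,0xd9) = 0x15c
[1] mask-off/keep = 0xd6
[2] mask-off/keep = 0x78
[3] mask-off/keep = 0xb7
[4] mask-off/keep = 0x30
[5] add(0x71,0xd7) = 0x148
[6] mask-off/keep = 0x2d
[7] add(0xa7,0xd2) = 0x179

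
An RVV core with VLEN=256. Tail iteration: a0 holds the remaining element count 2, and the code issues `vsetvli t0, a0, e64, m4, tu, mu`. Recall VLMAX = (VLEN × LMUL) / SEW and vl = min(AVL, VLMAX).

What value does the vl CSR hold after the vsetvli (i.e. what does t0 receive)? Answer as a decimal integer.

vl = 2

lanes per group: 256·4/64 = 16
vl ← min(2, 16) = 2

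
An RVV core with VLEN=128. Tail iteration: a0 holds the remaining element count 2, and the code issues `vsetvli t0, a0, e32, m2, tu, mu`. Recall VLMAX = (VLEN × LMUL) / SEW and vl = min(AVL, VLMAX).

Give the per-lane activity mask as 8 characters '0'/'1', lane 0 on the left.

VLMAX = (128 × 2) / 32 = 8 lanes
AVL=2 ≤ VLMAX=8, so vl = 2
bits (lane 0 leftmost): 11000000

predicate = 11000000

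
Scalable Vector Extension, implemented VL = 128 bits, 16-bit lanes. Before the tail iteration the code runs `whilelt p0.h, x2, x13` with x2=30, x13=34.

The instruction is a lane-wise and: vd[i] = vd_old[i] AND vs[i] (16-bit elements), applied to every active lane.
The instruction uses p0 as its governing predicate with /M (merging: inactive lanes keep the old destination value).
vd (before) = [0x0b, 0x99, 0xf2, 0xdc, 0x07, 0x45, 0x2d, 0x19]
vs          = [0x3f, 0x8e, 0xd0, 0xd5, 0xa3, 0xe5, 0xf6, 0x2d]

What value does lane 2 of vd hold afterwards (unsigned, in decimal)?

vd[2] = 208

lane count: 128 div 16 = 8
active while 30+j < 34, i.e. j ∈ [0,4) capped at 8 ⇒ 4
  i=0: and(0x0b,0x3f) → 11
  i=1: and(0x99,0x8e) → 136
  i=2: and(0xf2,0xd0) → 208
  i=3: and(0xdc,0xd5) → 212
  i=4: tail/keep → 7
  i=5: tail/keep → 69
  i=6: tail/keep → 45
  i=7: tail/keep → 25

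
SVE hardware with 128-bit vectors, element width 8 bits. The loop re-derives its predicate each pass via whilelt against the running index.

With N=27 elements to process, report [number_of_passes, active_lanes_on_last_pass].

lane count: 128 div 8 = 16
N=27: ⌈27/16⌉ = 2 iters; last vl = 27 − 1×16 = 11

[iterations, last_vl] = [2, 11]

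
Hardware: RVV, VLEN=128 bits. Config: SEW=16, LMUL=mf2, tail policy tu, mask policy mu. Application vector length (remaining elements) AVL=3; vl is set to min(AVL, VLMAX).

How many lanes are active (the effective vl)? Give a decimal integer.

VLMAX = (128 × 1/2) / 16 = 4 lanes
vl = min(AVL, VLMAX) = min(3, 4) = 3

vl = 3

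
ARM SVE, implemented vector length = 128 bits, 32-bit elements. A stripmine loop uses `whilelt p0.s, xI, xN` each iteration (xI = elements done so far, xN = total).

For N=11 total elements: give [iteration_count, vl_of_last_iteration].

lane count: 128 div 32 = 4
iterations = ceil(11/4) = 3; final-pass vl = 3

[iterations, last_vl] = [3, 3]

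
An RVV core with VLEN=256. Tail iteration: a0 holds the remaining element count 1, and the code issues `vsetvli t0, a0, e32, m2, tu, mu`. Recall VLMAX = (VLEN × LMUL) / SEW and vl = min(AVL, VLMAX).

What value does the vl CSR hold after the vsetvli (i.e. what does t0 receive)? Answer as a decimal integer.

VLMAX = VLEN×LMUL/SEW = 256×2/32 = 16
AVL=1 ≤ VLMAX=16, so vl = 1

vl = 1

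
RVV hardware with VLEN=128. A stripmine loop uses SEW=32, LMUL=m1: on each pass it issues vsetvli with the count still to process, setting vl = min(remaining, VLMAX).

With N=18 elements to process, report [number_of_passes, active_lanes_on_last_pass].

VLMAX = VLEN×LMUL/SEW = 128×1/32 = 4
iterations = ceil(18/4) = 5; final-pass vl = 2

[iterations, last_vl] = [5, 2]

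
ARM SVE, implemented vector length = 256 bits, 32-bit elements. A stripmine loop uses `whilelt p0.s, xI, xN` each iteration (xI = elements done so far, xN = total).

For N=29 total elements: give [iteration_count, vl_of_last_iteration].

lane count: 256 div 32 = 8
iterations = ceil(29/8) = 4; final-pass vl = 5

[iterations, last_vl] = [4, 5]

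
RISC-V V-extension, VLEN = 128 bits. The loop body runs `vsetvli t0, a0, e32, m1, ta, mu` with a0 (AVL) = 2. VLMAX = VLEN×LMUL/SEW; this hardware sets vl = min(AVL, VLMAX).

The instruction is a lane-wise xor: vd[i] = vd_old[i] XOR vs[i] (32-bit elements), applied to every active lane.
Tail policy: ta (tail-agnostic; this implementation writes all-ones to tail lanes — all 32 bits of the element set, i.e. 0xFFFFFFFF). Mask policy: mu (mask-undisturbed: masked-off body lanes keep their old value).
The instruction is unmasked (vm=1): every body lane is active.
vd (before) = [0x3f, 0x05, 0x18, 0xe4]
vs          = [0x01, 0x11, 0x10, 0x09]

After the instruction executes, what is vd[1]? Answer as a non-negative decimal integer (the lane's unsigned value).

VLMAX = (128 × 1) / 32 = 4 lanes
AVL=2 ≤ VLMAX=4, so vl = 2
  i=0: xor(0x3f,0x01) → 62
  i=1: xor(0x05,0x11) → 20
  i=2: tail/ones → 4294967295
  i=3: tail/ones → 4294967295

vd[1] = 20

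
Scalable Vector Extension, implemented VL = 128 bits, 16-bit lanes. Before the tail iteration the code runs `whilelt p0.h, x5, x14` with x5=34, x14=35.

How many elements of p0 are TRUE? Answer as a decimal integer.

vl = 1

lane count: 128 div 16 = 8
active while 34+j < 35, i.e. j ∈ [0,1) capped at 8 ⇒ 1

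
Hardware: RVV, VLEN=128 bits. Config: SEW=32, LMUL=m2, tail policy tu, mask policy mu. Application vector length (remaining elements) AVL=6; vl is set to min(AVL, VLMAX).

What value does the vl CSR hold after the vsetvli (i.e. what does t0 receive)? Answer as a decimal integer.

VLMAX = (128 × 2) / 32 = 8 lanes
AVL=6 ≤ VLMAX=8, so vl = 6

vl = 6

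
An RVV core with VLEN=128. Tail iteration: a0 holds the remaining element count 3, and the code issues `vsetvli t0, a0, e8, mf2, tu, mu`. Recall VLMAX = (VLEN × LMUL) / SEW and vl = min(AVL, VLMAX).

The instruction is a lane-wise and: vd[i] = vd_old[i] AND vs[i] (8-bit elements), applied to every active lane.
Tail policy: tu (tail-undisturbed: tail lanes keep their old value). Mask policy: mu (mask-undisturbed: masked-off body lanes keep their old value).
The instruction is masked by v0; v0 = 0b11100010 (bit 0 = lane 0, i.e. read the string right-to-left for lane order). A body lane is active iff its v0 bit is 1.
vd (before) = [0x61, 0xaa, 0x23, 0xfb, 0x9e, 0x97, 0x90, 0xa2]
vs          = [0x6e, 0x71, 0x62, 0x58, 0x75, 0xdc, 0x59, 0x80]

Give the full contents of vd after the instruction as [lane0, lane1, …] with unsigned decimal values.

VLMAX = VLEN×LMUL/SEW = 128×1/2/8 = 8
AVL=3 ≤ VLMAX=8, so vl = 3
  i=0: mask-off/keep → 97
  i=1: and(0xaa,0x71) → 32
  i=2: mask-off/keep → 35
  i=3: tail/keep → 251
  i=4: tail/keep → 158
  i=5: tail/keep → 151
  i=6: tail/keep → 144
  i=7: tail/keep → 162

vd = [97, 32, 35, 251, 158, 151, 144, 162]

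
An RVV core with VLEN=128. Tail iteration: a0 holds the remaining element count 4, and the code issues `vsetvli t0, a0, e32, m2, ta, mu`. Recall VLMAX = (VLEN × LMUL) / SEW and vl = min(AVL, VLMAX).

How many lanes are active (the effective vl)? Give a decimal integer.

VLMAX = (128 × 2) / 32 = 8 lanes
vl ← min(4, 8) = 4

vl = 4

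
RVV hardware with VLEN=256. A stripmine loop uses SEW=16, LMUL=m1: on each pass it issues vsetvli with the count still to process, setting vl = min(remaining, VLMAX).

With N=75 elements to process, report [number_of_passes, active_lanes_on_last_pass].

VLMAX = VLEN×LMUL/SEW = 256×1/16 = 16
75 elements at 16/iter → 5 passes, remainder 11 on the last

[iterations, last_vl] = [5, 11]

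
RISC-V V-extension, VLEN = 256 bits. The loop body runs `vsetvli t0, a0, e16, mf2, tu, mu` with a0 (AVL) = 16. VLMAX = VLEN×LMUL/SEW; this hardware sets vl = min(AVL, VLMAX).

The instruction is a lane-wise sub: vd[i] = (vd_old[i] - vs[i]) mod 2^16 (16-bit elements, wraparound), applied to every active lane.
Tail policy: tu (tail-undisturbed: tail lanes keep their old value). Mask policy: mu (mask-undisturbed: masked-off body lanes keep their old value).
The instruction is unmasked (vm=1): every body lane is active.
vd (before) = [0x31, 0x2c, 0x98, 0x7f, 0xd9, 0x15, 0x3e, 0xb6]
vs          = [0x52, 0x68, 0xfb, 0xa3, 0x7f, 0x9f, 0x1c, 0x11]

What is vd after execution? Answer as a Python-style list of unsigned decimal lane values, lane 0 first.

vd = [65503, 65476, 65437, 65500, 90, 65398, 34, 165]

VLMAX = VLEN×LMUL/SEW = 256×1/2/16 = 8
AVL=16 > VLMAX=8, so vl = 8
  i=0: sub(0x31,0x52) → 65503
  i=1: sub(0x2c,0x68) → 65476
  i=2: sub(0x98,0xfb) → 65437
  i=3: sub(0x7f,0xa3) → 65500
  i=4: sub(0xd9,0x7f) → 90
  i=5: sub(0x15,0x9f) → 65398
  i=6: sub(0x3e,0x1c) → 34
  i=7: sub(0xb6,0x11) → 165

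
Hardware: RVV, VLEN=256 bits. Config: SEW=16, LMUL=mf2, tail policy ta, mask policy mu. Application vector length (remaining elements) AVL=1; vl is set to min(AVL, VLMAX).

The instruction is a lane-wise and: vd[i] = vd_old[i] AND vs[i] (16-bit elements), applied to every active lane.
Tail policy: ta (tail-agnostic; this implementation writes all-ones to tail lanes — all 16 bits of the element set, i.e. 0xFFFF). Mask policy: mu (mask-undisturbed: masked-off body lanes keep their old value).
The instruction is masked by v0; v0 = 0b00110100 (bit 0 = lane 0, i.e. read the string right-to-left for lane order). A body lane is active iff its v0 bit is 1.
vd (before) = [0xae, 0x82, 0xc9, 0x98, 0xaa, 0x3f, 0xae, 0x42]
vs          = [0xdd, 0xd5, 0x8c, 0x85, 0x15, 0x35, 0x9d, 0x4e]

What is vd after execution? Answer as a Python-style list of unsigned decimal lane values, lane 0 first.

vd = [174, 65535, 65535, 65535, 65535, 65535, 65535, 65535]

lanes per group: 256·1/2/16 = 8
vl ← min(1, 8) = 1
  i=0: mask-off/keep → 174
  i=1: tail/ones → 65535
  i=2: tail/ones → 65535
  i=3: tail/ones → 65535
  i=4: tail/ones → 65535
  i=5: tail/ones → 65535
  i=6: tail/ones → 65535
  i=7: tail/ones → 65535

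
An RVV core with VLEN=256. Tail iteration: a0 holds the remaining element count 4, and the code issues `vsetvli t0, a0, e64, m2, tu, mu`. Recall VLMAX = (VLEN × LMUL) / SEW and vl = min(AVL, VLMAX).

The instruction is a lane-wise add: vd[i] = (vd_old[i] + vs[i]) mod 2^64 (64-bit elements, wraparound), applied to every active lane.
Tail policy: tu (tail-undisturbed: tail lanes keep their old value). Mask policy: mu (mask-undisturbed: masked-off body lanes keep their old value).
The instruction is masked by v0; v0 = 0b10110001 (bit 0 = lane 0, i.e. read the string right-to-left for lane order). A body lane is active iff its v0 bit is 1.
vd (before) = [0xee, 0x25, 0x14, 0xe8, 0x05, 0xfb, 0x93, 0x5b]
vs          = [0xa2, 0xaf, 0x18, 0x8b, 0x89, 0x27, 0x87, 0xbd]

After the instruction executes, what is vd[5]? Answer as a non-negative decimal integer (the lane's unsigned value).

VLMAX = VLEN×LMUL/SEW = 256×2/64 = 8
vl ← min(4, 8) = 4
vd[0] add(0xee,0xa2) -> 0x190
vd[1] mask-off/keep -> 0x25
vd[2] mask-off/keep -> 0x14
vd[3] mask-off/keep -> 0xe8
vd[4] tail/keep -> 0x05
vd[5] tail/keep -> 0xfb
vd[6] tail/keep -> 0x93
vd[7] tail/keep -> 0x5b

vd[5] = 251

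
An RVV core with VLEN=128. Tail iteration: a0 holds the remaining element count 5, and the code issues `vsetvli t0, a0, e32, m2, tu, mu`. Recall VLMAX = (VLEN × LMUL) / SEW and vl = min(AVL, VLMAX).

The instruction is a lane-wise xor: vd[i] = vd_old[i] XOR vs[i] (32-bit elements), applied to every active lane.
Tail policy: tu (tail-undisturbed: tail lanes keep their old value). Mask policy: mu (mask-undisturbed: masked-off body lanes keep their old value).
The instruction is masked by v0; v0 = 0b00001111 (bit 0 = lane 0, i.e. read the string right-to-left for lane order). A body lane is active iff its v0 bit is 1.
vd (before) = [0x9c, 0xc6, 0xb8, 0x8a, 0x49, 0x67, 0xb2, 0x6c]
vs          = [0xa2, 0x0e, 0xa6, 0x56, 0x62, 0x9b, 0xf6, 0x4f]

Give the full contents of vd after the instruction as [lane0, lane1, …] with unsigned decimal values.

vd = [62, 200, 30, 220, 73, 103, 178, 108]

VLMAX = (128 × 2) / 32 = 8 lanes
vl = min(AVL, VLMAX) = min(5, 8) = 5
vd[0] xor(0x9c,0xa2) -> 0x3e
vd[1] xor(0xc6,0x0e) -> 0xc8
vd[2] xor(0xb8,0xa6) -> 0x1e
vd[3] xor(0x8a,0x56) -> 0xdc
vd[4] mask-off/keep -> 0x49
vd[5] tail/keep -> 0x67
vd[6] tail/keep -> 0xb2
vd[7] tail/keep -> 0x6c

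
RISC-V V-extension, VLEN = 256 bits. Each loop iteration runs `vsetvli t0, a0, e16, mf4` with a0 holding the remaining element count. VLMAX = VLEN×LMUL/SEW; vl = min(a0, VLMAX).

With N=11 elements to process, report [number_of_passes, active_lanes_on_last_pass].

[iterations, last_vl] = [3, 3]

lanes per group: 256·1/4/16 = 4
11 elements at 4/iter → 3 passes, remainder 3 on the last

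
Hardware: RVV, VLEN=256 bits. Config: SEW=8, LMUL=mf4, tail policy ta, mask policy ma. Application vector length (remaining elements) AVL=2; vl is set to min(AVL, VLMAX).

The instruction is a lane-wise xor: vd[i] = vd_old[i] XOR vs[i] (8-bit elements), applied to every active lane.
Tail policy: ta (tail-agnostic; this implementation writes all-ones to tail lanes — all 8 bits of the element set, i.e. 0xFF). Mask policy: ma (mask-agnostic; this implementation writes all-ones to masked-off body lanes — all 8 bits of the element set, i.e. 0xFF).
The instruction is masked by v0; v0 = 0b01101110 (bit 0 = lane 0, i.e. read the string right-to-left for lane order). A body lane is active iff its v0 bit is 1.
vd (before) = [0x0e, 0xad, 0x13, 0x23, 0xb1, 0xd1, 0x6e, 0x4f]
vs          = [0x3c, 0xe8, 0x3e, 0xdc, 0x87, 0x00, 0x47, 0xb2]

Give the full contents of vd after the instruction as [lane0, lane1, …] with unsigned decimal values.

vd = [255, 69, 255, 255, 255, 255, 255, 255]

VLMAX = VLEN×LMUL/SEW = 256×1/4/8 = 8
vl ← min(2, 8) = 2
vd[0] mask-off/ones -> 0xff
vd[1] xor(0xad,0xe8) -> 0x45
vd[2] tail/ones -> 0xff
vd[3] tail/ones -> 0xff
vd[4] tail/ones -> 0xff
vd[5] tail/ones -> 0xff
vd[6] tail/ones -> 0xff
vd[7] tail/ones -> 0xff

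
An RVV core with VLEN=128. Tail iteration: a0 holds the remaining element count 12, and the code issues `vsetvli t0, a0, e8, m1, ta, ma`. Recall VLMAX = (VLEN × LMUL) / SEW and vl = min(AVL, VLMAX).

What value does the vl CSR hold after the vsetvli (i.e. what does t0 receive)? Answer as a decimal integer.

VLMAX = (128 × 1) / 8 = 16 lanes
AVL=12 ≤ VLMAX=16, so vl = 12

vl = 12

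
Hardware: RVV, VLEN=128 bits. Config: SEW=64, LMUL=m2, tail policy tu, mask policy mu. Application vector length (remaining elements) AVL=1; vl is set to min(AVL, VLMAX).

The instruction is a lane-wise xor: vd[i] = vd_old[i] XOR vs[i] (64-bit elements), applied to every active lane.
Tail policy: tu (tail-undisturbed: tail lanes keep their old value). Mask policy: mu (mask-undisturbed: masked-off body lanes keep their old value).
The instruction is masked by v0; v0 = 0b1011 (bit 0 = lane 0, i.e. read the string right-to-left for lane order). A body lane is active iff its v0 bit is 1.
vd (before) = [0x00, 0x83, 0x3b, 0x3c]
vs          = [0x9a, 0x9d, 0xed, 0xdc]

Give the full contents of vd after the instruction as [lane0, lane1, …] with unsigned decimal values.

vd = [154, 131, 59, 60]

VLMAX = (128 × 2) / 64 = 4 lanes
AVL=1 ≤ VLMAX=4, so vl = 1
[0] xor(0x00,0x9a) = 0x9a
[1] tail/keep = 0x83
[2] tail/keep = 0x3b
[3] tail/keep = 0x3c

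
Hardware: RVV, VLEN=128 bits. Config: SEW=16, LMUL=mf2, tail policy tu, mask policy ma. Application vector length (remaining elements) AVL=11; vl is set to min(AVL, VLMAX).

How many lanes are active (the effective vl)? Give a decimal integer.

VLMAX = VLEN×LMUL/SEW = 128×1/2/16 = 4
vl ← min(11, 4) = 4

vl = 4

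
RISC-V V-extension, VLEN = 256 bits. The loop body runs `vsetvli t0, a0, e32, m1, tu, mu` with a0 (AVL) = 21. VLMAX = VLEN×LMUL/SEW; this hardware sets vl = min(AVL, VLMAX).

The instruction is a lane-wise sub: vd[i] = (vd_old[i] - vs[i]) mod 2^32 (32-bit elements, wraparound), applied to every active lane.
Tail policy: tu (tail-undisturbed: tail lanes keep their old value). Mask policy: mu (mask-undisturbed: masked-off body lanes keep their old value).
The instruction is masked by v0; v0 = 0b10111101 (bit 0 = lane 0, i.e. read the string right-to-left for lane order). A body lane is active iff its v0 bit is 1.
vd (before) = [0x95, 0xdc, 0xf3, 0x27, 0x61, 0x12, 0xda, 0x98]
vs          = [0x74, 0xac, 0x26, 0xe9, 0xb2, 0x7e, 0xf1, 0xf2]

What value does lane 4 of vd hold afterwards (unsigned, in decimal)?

lanes per group: 256·1/32 = 8
AVL=21 > VLMAX=8, so vl = 8
[0] sub(0x95,0x74) = 0x21
[1] mask-off/keep = 0xdc
[2] sub(0xf3,0x26) = 0xcd
[3] sub(0x27,0xe9) = 0xffffff3e
[4] sub(0x61,0xb2) = 0xffffffaf
[5] sub(0x12,0x7e) = 0xffffff94
[6] mask-off/keep = 0xda
[7] sub(0x98,0xf2) = 0xffffffa6

vd[4] = 4294967215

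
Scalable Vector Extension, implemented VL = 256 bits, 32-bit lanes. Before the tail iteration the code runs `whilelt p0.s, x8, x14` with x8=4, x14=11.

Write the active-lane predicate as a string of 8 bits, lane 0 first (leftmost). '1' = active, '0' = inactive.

predicate = 11111110

256-bit reg / 32-bit elem → 8 lanes
active while 4+j < 11, i.e. j ∈ [0,7) capped at 8 ⇒ 7
bits (lane 0 leftmost): 11111110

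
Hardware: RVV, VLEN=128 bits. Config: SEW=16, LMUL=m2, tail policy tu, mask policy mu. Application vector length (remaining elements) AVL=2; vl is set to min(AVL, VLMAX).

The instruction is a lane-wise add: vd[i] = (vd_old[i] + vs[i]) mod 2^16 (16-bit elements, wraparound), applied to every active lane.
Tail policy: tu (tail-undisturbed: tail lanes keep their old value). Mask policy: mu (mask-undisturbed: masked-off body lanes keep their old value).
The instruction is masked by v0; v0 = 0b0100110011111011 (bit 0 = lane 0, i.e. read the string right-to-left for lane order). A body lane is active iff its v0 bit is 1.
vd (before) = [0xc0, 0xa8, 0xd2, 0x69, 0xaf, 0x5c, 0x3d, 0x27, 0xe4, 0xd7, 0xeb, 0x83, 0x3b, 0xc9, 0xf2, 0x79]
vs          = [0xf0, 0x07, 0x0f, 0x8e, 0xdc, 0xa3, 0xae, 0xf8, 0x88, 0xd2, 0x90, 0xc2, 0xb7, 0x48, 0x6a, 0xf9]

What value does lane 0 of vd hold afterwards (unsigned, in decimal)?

vd[0] = 432

VLMAX = (128 × 2) / 16 = 16 lanes
AVL=2 ≤ VLMAX=16, so vl = 2
lane  0: add(0xc0,0xf0) ⇒ 0x1b0
lane  1: add(0xa8,0x07) ⇒ 0xaf
lane  2: tail/keep ⇒ 0xd2
lane  3: tail/keep ⇒ 0x69
lane  4: tail/keep ⇒ 0xaf
lane  5: tail/keep ⇒ 0x5c
lane  6: tail/keep ⇒ 0x3d
lane  7: tail/keep ⇒ 0x27
lane  8: tail/keep ⇒ 0xe4
lane  9: tail/keep ⇒ 0xd7
lane 10: tail/keep ⇒ 0xeb
lane 11: tail/keep ⇒ 0x83
lane 12: tail/keep ⇒ 0x3b
lane 13: tail/keep ⇒ 0xc9
lane 14: tail/keep ⇒ 0xf2
lane 15: tail/keep ⇒ 0x79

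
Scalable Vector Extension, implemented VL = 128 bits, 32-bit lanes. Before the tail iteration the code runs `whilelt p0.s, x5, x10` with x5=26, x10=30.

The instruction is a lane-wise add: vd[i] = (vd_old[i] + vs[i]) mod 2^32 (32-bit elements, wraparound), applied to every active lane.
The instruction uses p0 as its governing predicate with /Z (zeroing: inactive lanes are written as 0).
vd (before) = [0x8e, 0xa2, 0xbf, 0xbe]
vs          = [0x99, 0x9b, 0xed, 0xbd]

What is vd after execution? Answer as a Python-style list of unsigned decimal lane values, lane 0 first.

vd = [295, 317, 428, 379]

128-bit reg / 32-bit elem → 4 lanes
active while 26+j < 30, i.e. j ∈ [0,4) capped at 4 ⇒ 4
[0] add(0x8e,0x99) = 0x127
[1] add(0xa2,0x9b) = 0x13d
[2] add(0xbf,0xed) = 0x1ac
[3] add(0xbe,0xbd) = 0x17b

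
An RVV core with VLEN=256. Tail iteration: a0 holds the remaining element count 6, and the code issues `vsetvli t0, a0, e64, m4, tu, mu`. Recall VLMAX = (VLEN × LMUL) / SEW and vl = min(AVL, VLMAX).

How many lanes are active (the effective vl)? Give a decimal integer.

vl = 6

lanes per group: 256·4/64 = 16
vl ← min(6, 16) = 6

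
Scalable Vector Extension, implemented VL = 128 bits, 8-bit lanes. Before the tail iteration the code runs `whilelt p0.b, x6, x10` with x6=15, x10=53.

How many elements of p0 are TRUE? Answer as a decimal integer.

vl = 16

128-bit reg / 8-bit elem → 16 lanes
p0[j] = (15+j < 53); true for j=0..15 → 16 lanes set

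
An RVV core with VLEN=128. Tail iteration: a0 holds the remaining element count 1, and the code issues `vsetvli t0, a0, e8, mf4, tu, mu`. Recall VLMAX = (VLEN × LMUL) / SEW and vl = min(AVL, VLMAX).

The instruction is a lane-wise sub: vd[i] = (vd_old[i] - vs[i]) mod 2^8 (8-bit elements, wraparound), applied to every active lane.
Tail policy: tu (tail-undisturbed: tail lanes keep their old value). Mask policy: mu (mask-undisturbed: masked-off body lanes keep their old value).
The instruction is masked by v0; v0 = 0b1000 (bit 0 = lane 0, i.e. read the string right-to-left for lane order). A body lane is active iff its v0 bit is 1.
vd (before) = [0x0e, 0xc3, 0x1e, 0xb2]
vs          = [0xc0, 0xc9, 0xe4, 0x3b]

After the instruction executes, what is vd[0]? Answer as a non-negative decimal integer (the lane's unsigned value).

vd[0] = 14

VLMAX = (128 × 1/4) / 8 = 4 lanes
AVL=1 ≤ VLMAX=4, so vl = 1
lane  0: mask-off/keep ⇒ 0x0e
lane  1: tail/keep ⇒ 0xc3
lane  2: tail/keep ⇒ 0x1e
lane  3: tail/keep ⇒ 0xb2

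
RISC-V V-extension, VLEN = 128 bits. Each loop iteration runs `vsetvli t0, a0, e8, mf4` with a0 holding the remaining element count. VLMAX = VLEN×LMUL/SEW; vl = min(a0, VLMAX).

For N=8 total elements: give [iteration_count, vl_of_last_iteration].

[iterations, last_vl] = [2, 4]

VLMAX = VLEN×LMUL/SEW = 128×1/4/8 = 4
N=8: ⌈8/4⌉ = 2 iters; last vl = 8 − 1×4 = 4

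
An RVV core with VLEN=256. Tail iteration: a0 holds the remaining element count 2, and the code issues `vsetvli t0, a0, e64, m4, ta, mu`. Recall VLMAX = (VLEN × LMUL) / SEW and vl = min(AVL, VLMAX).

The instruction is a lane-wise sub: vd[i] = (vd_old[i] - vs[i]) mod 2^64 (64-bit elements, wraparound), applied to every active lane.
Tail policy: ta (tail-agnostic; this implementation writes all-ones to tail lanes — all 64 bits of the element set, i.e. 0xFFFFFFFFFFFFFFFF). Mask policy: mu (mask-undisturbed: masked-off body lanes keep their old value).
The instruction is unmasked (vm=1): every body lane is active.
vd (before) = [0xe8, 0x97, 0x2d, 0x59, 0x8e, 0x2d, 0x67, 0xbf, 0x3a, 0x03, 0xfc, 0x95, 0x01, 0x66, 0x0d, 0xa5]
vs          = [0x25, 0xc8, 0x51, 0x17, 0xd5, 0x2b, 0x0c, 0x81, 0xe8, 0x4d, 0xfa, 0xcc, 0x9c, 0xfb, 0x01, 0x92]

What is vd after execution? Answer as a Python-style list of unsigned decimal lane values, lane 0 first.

vd = [195, 18446744073709551567, 18446744073709551615, 18446744073709551615, 18446744073709551615, 18446744073709551615, 18446744073709551615, 18446744073709551615, 18446744073709551615, 18446744073709551615, 18446744073709551615, 18446744073709551615, 18446744073709551615, 18446744073709551615, 18446744073709551615, 18446744073709551615]

lanes per group: 256·4/64 = 16
AVL=2 ≤ VLMAX=16, so vl = 2
lane  0: sub(0xe8,0x25) ⇒ 0xc3
lane  1: sub(0x97,0xc8) ⇒ 0xffffffffffffffcf
lane  2: tail/ones ⇒ 0xffffffffffffffff
lane  3: tail/ones ⇒ 0xffffffffffffffff
lane  4: tail/ones ⇒ 0xffffffffffffffff
lane  5: tail/ones ⇒ 0xffffffffffffffff
lane  6: tail/ones ⇒ 0xffffffffffffffff
lane  7: tail/ones ⇒ 0xffffffffffffffff
lane  8: tail/ones ⇒ 0xffffffffffffffff
lane  9: tail/ones ⇒ 0xffffffffffffffff
lane 10: tail/ones ⇒ 0xffffffffffffffff
lane 11: tail/ones ⇒ 0xffffffffffffffff
lane 12: tail/ones ⇒ 0xffffffffffffffff
lane 13: tail/ones ⇒ 0xffffffffffffffff
lane 14: tail/ones ⇒ 0xffffffffffffffff
lane 15: tail/ones ⇒ 0xffffffffffffffff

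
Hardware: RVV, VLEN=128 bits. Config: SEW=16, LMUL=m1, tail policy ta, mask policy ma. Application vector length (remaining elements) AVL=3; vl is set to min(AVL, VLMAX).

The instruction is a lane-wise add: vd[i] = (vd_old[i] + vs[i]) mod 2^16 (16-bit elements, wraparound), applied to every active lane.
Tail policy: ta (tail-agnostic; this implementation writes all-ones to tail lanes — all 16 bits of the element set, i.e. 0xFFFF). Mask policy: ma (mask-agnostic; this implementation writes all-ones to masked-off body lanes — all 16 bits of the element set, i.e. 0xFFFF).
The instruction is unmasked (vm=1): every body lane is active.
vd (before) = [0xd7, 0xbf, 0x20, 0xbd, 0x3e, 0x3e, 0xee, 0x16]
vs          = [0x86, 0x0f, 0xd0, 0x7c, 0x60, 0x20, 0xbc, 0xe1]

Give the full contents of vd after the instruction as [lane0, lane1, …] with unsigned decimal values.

vd = [349, 206, 240, 65535, 65535, 65535, 65535, 65535]

VLMAX = (128 × 1) / 16 = 8 lanes
vl = min(AVL, VLMAX) = min(3, 8) = 3
[0] add(0xd7,0x86) = 0x15d
[1] add(0xbf,0x0f) = 0xce
[2] add(0x20,0xd0) = 0xf0
[3] tail/ones = 0xffff
[4] tail/ones = 0xffff
[5] tail/ones = 0xffff
[6] tail/ones = 0xffff
[7] tail/ones = 0xffff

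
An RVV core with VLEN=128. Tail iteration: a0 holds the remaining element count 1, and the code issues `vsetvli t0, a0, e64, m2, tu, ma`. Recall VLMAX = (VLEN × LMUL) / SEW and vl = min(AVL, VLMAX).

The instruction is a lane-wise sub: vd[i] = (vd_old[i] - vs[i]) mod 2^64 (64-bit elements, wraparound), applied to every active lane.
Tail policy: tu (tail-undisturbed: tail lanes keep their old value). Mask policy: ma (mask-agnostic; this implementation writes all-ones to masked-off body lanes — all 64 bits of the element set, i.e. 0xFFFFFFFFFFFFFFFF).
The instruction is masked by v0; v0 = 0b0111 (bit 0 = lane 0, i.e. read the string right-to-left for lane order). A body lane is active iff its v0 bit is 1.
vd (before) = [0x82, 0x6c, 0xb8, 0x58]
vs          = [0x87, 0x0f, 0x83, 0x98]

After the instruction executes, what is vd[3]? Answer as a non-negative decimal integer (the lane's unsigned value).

lanes per group: 128·2/64 = 4
vl ← min(1, 4) = 1
vd[0] sub(0x82,0x87) -> 0xfffffffffffffffb
vd[1] tail/keep -> 0x6c
vd[2] tail/keep -> 0xb8
vd[3] tail/keep -> 0x58

vd[3] = 88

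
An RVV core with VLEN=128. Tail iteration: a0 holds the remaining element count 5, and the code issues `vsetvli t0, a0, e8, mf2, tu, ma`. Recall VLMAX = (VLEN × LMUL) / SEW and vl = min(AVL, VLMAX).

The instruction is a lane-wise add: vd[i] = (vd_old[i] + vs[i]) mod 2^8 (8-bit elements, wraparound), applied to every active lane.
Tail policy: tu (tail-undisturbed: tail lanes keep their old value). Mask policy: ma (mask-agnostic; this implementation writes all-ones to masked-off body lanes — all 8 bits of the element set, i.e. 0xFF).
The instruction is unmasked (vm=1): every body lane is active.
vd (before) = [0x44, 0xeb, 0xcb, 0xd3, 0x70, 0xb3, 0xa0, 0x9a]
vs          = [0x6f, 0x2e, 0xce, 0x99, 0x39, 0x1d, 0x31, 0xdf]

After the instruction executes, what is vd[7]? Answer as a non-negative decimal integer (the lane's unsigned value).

vd[7] = 154

lanes per group: 128·1/2/8 = 8
vl ← min(5, 8) = 5
vd[0] add(0x44,0x6f) -> 0xb3
vd[1] add(0xeb,0x2e) -> 0x19
vd[2] add(0xcb,0xce) -> 0x99
vd[3] add(0xd3,0x99) -> 0x6c
vd[4] add(0x70,0x39) -> 0xa9
vd[5] tail/keep -> 0xb3
vd[6] tail/keep -> 0xa0
vd[7] tail/keep -> 0x9a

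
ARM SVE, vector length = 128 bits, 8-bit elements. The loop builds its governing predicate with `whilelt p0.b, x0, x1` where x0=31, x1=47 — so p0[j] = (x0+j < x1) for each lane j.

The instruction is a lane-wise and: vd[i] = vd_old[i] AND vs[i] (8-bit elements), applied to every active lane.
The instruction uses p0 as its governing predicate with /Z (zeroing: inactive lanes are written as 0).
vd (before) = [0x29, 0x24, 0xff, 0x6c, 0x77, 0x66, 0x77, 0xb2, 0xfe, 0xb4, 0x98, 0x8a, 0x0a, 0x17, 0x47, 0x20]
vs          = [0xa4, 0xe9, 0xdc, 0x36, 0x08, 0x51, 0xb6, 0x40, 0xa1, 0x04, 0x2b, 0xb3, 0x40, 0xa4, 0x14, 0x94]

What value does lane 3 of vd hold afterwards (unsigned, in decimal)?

vd[3] = 36

register lanes = 128/8 = 16
p0[j] = (31+j < 47); true for j=0..15 → 16 lanes set
lane  0: and(0x29,0xa4) ⇒ 0x20
lane  1: and(0x24,0xe9) ⇒ 0x20
lane  2: and(0xff,0xdc) ⇒ 0xdc
lane  3: and(0x6c,0x36) ⇒ 0x24
lane  4: and(0x77,0x08) ⇒ 0x00
lane  5: and(0x66,0x51) ⇒ 0x40
lane  6: and(0x77,0xb6) ⇒ 0x36
lane  7: and(0xb2,0x40) ⇒ 0x00
lane  8: and(0xfe,0xa1) ⇒ 0xa0
lane  9: and(0xb4,0x04) ⇒ 0x04
lane 10: and(0x98,0x2b) ⇒ 0x08
lane 11: and(0x8a,0xb3) ⇒ 0x82
lane 12: and(0x0a,0x40) ⇒ 0x00
lane 13: and(0x17,0xa4) ⇒ 0x04
lane 14: and(0x47,0x14) ⇒ 0x04
lane 15: and(0x20,0x94) ⇒ 0x00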